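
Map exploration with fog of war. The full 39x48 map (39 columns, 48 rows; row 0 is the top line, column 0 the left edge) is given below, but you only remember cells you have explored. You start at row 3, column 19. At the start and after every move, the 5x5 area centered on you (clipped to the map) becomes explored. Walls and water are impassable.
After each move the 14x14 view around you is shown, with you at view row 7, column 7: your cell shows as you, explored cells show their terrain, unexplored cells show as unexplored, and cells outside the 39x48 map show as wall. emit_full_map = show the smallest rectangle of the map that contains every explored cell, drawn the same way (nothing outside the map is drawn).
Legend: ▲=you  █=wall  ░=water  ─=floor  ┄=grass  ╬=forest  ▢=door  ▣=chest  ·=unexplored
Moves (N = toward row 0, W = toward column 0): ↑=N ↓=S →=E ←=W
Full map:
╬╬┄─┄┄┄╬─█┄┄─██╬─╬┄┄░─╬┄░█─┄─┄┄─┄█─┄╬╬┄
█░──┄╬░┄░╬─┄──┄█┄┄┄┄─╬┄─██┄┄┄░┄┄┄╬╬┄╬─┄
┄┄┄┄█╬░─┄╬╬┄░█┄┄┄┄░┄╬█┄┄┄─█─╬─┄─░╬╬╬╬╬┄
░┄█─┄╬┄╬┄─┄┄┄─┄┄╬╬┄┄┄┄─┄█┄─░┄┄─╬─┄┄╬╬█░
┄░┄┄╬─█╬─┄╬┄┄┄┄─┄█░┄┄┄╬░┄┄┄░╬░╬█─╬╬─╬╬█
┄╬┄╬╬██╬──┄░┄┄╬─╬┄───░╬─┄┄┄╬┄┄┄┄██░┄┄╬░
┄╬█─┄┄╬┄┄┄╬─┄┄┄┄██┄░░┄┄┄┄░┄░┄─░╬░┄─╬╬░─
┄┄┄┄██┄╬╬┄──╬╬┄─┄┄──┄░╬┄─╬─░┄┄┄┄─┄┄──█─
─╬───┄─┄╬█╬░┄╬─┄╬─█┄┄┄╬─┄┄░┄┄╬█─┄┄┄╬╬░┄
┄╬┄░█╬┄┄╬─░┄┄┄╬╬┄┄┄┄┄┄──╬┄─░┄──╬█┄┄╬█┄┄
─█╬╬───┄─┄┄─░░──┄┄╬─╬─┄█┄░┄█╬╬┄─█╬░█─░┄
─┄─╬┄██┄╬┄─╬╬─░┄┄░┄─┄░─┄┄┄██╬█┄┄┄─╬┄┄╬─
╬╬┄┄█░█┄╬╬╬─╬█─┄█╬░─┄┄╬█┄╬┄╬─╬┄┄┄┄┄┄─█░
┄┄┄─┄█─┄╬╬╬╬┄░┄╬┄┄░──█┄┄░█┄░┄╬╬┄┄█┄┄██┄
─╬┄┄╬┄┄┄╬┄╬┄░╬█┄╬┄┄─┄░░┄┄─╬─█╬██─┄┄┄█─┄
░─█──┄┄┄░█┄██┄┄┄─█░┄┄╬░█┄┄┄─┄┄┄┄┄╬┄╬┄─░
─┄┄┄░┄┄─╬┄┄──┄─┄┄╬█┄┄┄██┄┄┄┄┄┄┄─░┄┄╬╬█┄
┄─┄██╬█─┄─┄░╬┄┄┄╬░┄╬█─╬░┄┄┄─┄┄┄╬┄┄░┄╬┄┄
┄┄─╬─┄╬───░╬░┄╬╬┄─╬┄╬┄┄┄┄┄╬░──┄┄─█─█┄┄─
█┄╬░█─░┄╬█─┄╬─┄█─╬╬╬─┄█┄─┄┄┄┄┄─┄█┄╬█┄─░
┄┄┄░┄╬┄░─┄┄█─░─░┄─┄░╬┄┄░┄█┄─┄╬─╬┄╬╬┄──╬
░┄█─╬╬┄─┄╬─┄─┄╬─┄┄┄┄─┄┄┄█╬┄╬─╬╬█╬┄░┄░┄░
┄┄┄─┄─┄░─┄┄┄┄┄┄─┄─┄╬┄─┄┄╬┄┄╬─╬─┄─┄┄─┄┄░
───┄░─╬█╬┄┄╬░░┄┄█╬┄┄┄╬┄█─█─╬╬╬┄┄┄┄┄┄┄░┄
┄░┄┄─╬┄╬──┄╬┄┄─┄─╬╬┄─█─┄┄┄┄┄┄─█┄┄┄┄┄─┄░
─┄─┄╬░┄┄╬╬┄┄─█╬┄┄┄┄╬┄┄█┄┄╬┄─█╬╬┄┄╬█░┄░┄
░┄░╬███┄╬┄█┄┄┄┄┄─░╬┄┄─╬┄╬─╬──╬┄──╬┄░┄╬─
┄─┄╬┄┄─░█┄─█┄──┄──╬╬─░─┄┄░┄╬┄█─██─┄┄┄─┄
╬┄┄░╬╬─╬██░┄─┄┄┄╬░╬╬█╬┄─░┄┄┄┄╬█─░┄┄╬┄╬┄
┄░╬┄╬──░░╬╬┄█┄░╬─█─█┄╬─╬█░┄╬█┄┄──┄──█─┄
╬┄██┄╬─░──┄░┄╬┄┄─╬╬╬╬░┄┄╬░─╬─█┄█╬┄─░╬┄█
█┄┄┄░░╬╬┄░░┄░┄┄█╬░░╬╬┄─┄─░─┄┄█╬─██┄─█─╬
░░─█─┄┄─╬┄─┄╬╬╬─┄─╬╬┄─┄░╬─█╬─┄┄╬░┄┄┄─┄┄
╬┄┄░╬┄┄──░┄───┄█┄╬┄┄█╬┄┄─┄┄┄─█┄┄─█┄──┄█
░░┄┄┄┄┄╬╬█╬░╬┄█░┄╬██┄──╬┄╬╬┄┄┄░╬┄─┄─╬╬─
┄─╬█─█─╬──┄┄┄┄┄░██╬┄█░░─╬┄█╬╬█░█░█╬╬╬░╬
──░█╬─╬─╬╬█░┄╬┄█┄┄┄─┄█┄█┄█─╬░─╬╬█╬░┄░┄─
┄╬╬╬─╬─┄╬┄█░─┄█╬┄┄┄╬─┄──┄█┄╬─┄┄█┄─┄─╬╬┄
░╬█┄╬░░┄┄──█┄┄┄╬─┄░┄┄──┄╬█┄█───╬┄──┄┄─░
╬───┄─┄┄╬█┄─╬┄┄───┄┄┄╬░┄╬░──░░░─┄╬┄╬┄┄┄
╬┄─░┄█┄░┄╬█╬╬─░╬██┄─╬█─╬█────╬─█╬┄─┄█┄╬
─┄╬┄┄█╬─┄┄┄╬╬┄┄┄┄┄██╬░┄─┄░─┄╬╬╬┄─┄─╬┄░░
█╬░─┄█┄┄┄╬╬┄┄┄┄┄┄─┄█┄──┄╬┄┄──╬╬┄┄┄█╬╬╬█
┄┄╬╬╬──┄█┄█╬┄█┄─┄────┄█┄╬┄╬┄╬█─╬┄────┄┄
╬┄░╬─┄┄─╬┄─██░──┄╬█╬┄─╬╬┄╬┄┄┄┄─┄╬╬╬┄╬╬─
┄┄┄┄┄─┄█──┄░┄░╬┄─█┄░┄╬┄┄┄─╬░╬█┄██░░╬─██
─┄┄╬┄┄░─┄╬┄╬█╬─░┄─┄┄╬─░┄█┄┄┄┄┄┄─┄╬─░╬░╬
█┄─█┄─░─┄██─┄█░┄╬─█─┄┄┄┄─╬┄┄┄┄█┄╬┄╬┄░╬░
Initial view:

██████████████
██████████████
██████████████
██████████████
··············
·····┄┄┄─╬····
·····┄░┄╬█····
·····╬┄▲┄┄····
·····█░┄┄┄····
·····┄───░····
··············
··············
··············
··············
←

██████████████
██████████████
██████████████
██████████████
··············
·····┄┄┄┄─╬···
·····┄┄░┄╬█···
·····╬╬▲┄┄┄···
·····┄█░┄┄┄···
·····╬┄───░···
··············
··············
··············
··············

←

██████████████
██████████████
██████████████
██████████████
··············
·····█┄┄┄┄─╬··
·····┄┄┄░┄╬█··
·····┄╬▲┄┄┄┄··
·····─┄█░┄┄┄··
·····─╬┄───░··
··············
··············
··············
··············

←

██████████████
██████████████
██████████████
██████████████
··············
·····┄█┄┄┄┄─╬·
·····┄┄┄┄░┄╬█·
·····┄┄▲╬┄┄┄┄·
·····┄─┄█░┄┄┄·
·····╬─╬┄───░·
··············
··············
··············
··············

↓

██████████████
██████████████
██████████████
··············
·····┄█┄┄┄┄─╬·
·····┄┄┄┄░┄╬█·
·····┄┄╬╬┄┄┄┄·
·····┄─▲█░┄┄┄·
·····╬─╬┄───░·
·····┄┄██┄····
··············
··············
··············
··············

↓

██████████████
██████████████
··············
·····┄█┄┄┄┄─╬·
·····┄┄┄┄░┄╬█·
·····┄┄╬╬┄┄┄┄·
·····┄─┄█░┄┄┄·
·····╬─▲┄───░·
·····┄┄██┄····
·····┄─┄┄─····
··············
··············
··············
··············

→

██████████████
██████████████
··············
····┄█┄┄┄┄─╬··
····┄┄┄┄░┄╬█··
····┄┄╬╬┄┄┄┄··
····┄─┄█░┄┄┄··
····╬─╬▲───░··
····┄┄██┄░····
····┄─┄┄──····
··············
··············
··············
··············

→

██████████████
██████████████
··············
···┄█┄┄┄┄─╬···
···┄┄┄┄░┄╬█···
···┄┄╬╬┄┄┄┄···
···┄─┄█░┄┄┄···
···╬─╬┄▲──░···
···┄┄██┄░░····
···┄─┄┄──┄····
··············
··············
··············
··············

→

██████████████
██████████████
··············
··┄█┄┄┄┄─╬····
··┄┄┄┄░┄╬█····
··┄┄╬╬┄┄┄┄····
··┄─┄█░┄┄┄····
··╬─╬┄─▲─░····
··┄┄██┄░░┄····
··┄─┄┄──┄░····
··············
··············
··············
··············

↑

██████████████
██████████████
██████████████
··············
··┄█┄┄┄┄─╬····
··┄┄┄┄░┄╬█····
··┄┄╬╬┄┄┄┄····
··┄─┄█░▲┄┄····
··╬─╬┄───░····
··┄┄██┄░░┄····
··┄─┄┄──┄░····
··············
··············
··············

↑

██████████████
██████████████
██████████████
██████████████
··············
··┄█┄┄┄┄─╬····
··┄┄┄┄░┄╬█····
··┄┄╬╬┄▲┄┄····
··┄─┄█░┄┄┄····
··╬─╬┄───░····
··┄┄██┄░░┄····
··┄─┄┄──┄░····
··············
··············

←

██████████████
██████████████
██████████████
██████████████
··············
···┄█┄┄┄┄─╬···
···┄┄┄┄░┄╬█···
···┄┄╬╬▲┄┄┄···
···┄─┄█░┄┄┄···
···╬─╬┄───░···
···┄┄██┄░░┄···
···┄─┄┄──┄░···
··············
··············

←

██████████████
██████████████
██████████████
██████████████
··············
····┄█┄┄┄┄─╬··
····┄┄┄┄░┄╬█··
····┄┄╬▲┄┄┄┄··
····┄─┄█░┄┄┄··
····╬─╬┄───░··
····┄┄██┄░░┄··
····┄─┄┄──┄░··
··············
··············

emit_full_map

┄█┄┄┄┄─╬
┄┄┄┄░┄╬█
┄┄╬▲┄┄┄┄
┄─┄█░┄┄┄
╬─╬┄───░
┄┄██┄░░┄
┄─┄┄──┄░

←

██████████████
██████████████
██████████████
██████████████
··············
·····┄█┄┄┄┄─╬·
·····┄┄┄┄░┄╬█·
·····┄┄▲╬┄┄┄┄·
·····┄─┄█░┄┄┄·
·····╬─╬┄───░·
·····┄┄██┄░░┄·
·····┄─┄┄──┄░·
··············
··············

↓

██████████████
██████████████
██████████████
··············
·····┄█┄┄┄┄─╬·
·····┄┄┄┄░┄╬█·
·····┄┄╬╬┄┄┄┄·
·····┄─▲█░┄┄┄·
·····╬─╬┄───░·
·····┄┄██┄░░┄·
·····┄─┄┄──┄░·
··············
··············
··············

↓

██████████████
██████████████
··············
·····┄█┄┄┄┄─╬·
·····┄┄┄┄░┄╬█·
·····┄┄╬╬┄┄┄┄·
·····┄─┄█░┄┄┄·
·····╬─▲┄───░·
·····┄┄██┄░░┄·
·····┄─┄┄──┄░·
··············
··············
··············
··············

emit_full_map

┄█┄┄┄┄─╬
┄┄┄┄░┄╬█
┄┄╬╬┄┄┄┄
┄─┄█░┄┄┄
╬─▲┄───░
┄┄██┄░░┄
┄─┄┄──┄░


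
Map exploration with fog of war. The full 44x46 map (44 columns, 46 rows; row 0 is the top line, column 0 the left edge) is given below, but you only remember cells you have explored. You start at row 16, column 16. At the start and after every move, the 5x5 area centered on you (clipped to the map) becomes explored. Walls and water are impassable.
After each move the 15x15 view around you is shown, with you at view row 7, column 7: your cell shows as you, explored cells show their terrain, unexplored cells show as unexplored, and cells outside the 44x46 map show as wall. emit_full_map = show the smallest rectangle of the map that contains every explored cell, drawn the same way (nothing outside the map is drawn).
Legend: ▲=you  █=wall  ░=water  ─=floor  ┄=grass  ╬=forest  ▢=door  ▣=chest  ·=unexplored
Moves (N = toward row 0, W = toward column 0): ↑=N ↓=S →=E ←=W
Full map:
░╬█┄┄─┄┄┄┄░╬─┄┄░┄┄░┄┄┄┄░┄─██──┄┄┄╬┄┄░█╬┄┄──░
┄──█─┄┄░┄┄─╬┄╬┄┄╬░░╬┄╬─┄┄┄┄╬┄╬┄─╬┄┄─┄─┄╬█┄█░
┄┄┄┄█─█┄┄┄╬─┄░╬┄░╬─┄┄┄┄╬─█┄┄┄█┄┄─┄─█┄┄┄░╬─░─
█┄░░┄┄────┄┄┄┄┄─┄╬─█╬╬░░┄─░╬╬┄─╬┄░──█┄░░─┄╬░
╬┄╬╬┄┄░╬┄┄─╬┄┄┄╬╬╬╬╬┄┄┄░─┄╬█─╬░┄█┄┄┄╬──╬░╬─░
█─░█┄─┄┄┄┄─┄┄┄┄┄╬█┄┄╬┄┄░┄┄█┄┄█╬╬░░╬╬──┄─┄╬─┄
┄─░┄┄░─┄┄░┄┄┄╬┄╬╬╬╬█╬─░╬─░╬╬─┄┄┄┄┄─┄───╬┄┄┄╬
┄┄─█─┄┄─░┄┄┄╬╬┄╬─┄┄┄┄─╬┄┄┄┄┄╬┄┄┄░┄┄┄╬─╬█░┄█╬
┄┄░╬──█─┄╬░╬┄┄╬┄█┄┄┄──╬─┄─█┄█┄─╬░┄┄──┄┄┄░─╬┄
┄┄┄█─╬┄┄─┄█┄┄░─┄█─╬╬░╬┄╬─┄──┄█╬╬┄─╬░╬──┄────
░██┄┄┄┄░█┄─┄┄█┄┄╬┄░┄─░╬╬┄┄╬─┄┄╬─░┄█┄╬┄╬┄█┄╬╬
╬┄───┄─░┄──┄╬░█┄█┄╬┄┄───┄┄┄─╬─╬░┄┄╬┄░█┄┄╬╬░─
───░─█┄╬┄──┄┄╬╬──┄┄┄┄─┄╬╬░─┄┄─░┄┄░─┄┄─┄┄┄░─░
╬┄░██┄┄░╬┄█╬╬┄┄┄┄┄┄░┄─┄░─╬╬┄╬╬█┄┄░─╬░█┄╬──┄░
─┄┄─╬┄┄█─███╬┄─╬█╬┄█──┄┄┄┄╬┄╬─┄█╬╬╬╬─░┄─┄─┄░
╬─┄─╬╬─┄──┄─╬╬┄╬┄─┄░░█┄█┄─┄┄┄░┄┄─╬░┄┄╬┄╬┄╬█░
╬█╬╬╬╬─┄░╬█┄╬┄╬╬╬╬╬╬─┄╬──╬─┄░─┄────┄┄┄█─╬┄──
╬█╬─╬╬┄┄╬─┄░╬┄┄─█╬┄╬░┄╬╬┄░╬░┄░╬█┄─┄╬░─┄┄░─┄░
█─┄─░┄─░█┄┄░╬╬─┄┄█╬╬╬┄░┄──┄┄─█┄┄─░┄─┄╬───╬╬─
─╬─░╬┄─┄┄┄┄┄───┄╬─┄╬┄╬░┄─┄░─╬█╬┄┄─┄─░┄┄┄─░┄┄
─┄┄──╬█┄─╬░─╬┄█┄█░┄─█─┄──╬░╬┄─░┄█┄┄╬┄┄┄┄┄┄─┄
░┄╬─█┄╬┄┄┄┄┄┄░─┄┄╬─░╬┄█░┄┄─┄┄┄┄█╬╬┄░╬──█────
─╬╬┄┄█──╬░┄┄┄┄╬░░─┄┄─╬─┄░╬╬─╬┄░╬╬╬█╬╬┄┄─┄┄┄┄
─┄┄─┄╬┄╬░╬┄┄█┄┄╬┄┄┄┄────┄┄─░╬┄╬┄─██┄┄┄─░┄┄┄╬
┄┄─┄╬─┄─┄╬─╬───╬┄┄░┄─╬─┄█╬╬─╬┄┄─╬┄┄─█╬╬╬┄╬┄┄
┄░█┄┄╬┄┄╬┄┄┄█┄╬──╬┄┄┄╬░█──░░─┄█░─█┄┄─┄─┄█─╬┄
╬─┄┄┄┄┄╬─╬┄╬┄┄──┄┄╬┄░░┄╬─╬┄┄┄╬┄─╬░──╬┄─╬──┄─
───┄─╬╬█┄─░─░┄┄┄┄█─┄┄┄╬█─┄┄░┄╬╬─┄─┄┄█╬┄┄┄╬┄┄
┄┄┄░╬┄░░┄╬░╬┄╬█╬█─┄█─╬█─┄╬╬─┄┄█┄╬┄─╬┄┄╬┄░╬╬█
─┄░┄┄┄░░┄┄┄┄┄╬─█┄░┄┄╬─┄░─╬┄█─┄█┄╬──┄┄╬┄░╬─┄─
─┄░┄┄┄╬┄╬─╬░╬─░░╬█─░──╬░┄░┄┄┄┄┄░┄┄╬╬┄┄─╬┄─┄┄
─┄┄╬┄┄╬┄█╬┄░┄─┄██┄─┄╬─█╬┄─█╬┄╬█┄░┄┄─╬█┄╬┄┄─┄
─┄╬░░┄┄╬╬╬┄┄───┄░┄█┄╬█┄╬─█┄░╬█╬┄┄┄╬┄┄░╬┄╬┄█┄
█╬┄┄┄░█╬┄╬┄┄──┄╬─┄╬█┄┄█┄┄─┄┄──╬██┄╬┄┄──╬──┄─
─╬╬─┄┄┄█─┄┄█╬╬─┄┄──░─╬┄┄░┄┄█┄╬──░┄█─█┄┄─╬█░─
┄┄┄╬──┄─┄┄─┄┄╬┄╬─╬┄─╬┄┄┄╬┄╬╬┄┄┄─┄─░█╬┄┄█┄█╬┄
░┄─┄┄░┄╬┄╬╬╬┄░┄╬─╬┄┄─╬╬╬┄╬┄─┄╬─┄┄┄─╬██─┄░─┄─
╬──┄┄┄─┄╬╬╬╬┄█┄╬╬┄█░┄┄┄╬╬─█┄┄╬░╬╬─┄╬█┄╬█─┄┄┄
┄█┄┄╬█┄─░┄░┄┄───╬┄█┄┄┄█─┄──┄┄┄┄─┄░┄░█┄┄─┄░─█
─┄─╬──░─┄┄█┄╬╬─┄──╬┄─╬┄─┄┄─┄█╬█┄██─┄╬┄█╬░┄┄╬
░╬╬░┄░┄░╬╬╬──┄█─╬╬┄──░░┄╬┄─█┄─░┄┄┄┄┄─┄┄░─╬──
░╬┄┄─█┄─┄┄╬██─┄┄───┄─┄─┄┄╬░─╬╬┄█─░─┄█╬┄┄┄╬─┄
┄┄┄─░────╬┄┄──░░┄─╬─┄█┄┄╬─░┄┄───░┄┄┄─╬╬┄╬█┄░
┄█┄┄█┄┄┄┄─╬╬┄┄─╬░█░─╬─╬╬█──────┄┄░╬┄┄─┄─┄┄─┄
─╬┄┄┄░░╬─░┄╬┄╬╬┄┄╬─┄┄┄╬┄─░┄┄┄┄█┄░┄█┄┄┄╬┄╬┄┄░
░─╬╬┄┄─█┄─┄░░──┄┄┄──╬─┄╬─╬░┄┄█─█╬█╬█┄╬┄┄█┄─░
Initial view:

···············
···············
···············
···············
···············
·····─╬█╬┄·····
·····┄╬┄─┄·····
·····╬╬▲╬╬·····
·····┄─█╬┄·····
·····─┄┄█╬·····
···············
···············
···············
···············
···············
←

···············
···············
···············
···············
···············
·····┄─╬█╬┄····
·····╬┄╬┄─┄····
·····┄╬▲╬╬╬····
·····┄┄─█╬┄····
·····╬─┄┄█╬····
···············
···············
···············
···············
···············

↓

···············
···············
···············
···············
·····┄─╬█╬┄····
·····╬┄╬┄─┄····
·····┄╬╬╬╬╬····
·····┄┄▲█╬┄····
·····╬─┄┄█╬····
·····──┄╬─·····
···············
···············
···············
···············
···············

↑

···············
···············
···············
···············
···············
·····┄─╬█╬┄····
·····╬┄╬┄─┄····
·····┄╬▲╬╬╬····
·····┄┄─█╬┄····
·····╬─┄┄█╬····
·····──┄╬─·····
···············
···············
···············
···············

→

···············
···············
···············
···············
···············
····┄─╬█╬┄·····
····╬┄╬┄─┄·····
····┄╬╬▲╬╬·····
····┄┄─█╬┄·····
····╬─┄┄█╬·····
····──┄╬─······
···············
···············
···············
···············

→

···············
···············
···············
···············
···············
···┄─╬█╬┄█·····
···╬┄╬┄─┄░·····
···┄╬╬╬▲╬╬·····
···┄┄─█╬┄╬·····
···╬─┄┄█╬╬·····
···──┄╬─·······
···············
···············
···············
···············

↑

···············
···············
···············
···············
···············
·····┄┄┄┄░·····
···┄─╬█╬┄█·····
···╬┄╬┄▲┄░·····
···┄╬╬╬╬╬╬·····
···┄┄─█╬┄╬·····
···╬─┄┄█╬╬·····
···──┄╬─·······
···············
···············
···············

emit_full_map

··┄┄┄┄░
┄─╬█╬┄█
╬┄╬┄▲┄░
┄╬╬╬╬╬╬
┄┄─█╬┄╬
╬─┄┄█╬╬
──┄╬─··

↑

···············
···············
···············
···············
···············
·····──┄┄┄·····
·····┄┄┄┄░·····
···┄─╬█▲┄█·····
···╬┄╬┄─┄░·····
···┄╬╬╬╬╬╬·····
···┄┄─█╬┄╬·····
···╬─┄┄█╬╬·····
···──┄╬─·······
···············
···············

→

···············
···············
···············
···············
···············
····──┄┄┄┄·····
····┄┄┄┄░┄·····
··┄─╬█╬▲█─·····
··╬┄╬┄─┄░░·····
··┄╬╬╬╬╬╬─·····
··┄┄─█╬┄╬······
··╬─┄┄█╬╬······
··──┄╬─········
···············
···············

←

···············
···············
···············
···············
···············
·····──┄┄┄┄····
·····┄┄┄┄░┄····
···┄─╬█▲┄█─····
···╬┄╬┄─┄░░····
···┄╬╬╬╬╬╬─····
···┄┄─█╬┄╬·····
···╬─┄┄█╬╬·····
···──┄╬─·······
···············
···············

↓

···············
···············
···············
···············
·····──┄┄┄┄····
·····┄┄┄┄░┄····
···┄─╬█╬┄█─····
···╬┄╬┄▲┄░░····
···┄╬╬╬╬╬╬─····
···┄┄─█╬┄╬·····
···╬─┄┄█╬╬·····
···──┄╬─·······
···············
···············
···············

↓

···············
···············
···············
·····──┄┄┄┄····
·····┄┄┄┄░┄····
···┄─╬█╬┄█─····
···╬┄╬┄─┄░░····
···┄╬╬╬▲╬╬─····
···┄┄─█╬┄╬·····
···╬─┄┄█╬╬·····
···──┄╬─·······
···············
···············
···············
···············

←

···············
···············
···············
······──┄┄┄┄···
······┄┄┄┄░┄···
····┄─╬█╬┄█─···
····╬┄╬┄─┄░░···
····┄╬╬▲╬╬╬─···
····┄┄─█╬┄╬····
····╬─┄┄█╬╬····
····──┄╬─······
···············
···············
···············
···············

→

···············
···············
···············
·····──┄┄┄┄····
·····┄┄┄┄░┄····
···┄─╬█╬┄█─····
···╬┄╬┄─┄░░····
···┄╬╬╬▲╬╬─····
···┄┄─█╬┄╬·····
···╬─┄┄█╬╬·····
···──┄╬─·······
···············
···············
···············
···············

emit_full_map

··──┄┄┄┄
··┄┄┄┄░┄
┄─╬█╬┄█─
╬┄╬┄─┄░░
┄╬╬╬▲╬╬─
┄┄─█╬┄╬·
╬─┄┄█╬╬·
──┄╬─···


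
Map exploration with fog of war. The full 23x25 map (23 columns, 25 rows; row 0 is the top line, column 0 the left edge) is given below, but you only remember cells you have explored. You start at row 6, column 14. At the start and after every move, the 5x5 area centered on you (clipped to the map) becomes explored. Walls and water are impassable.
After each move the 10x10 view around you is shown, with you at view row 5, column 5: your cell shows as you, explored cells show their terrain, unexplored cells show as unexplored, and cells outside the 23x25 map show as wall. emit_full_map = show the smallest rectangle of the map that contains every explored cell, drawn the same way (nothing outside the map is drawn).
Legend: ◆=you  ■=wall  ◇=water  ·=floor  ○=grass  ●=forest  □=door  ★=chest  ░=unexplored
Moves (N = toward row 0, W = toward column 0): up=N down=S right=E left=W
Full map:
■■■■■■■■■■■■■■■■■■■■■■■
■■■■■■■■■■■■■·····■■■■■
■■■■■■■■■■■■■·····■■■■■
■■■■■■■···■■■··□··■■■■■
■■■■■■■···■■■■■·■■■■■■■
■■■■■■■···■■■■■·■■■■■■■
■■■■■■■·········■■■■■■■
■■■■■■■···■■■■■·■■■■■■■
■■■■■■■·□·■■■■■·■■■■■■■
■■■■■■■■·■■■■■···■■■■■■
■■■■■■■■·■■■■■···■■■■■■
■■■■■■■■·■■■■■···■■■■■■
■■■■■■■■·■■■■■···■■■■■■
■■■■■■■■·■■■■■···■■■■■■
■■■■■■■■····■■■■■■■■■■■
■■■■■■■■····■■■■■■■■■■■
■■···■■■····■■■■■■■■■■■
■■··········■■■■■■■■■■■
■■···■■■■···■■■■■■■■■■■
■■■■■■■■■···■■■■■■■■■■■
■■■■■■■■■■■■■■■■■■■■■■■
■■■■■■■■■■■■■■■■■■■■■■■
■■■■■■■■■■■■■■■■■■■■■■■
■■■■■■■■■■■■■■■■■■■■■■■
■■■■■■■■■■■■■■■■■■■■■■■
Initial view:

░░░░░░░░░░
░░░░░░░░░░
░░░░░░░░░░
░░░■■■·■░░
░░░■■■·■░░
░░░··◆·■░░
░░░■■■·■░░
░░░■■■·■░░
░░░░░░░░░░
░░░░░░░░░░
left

░░░░░░░░░░
░░░░░░░░░░
░░░░░░░░░░
░░░■■■■·■░
░░░■■■■·■░
░░░··◆··■░
░░░■■■■·■░
░░░■■■■·■░
░░░░░░░░░░
░░░░░░░░░░

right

░░░░░░░░░░
░░░░░░░░░░
░░░░░░░░░░
░░■■■■·■░░
░░■■■■·■░░
░░···◆·■░░
░░■■■■·■░░
░░■■■■·■░░
░░░░░░░░░░
░░░░░░░░░░

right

░░░░░░░░░░
░░░░░░░░░░
░░░░░░░░░░
░■■■■·■■░░
░■■■■·■■░░
░····◆■■░░
░■■■■·■■░░
░■■■■·■■░░
░░░░░░░░░░
░░░░░░░░░░

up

░░░░░░░░░░
░░░░░░░░░░
░░░░░░░░░░
░░░··□··░░
░■■■■·■■░░
░■■■■◆■■░░
░·····■■░░
░■■■■·■■░░
░■■■■·■■░░
░░░░░░░░░░

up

■■■■■■■■■■
░░░░░░░░░░
░░░░░░░░░░
░░░·····░░
░░░··□··░░
░■■■■◆■■░░
░■■■■·■■░░
░·····■■░░
░■■■■·■■░░
░■■■■·■■░░

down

░░░░░░░░░░
░░░░░░░░░░
░░░·····░░
░░░··□··░░
░■■■■·■■░░
░■■■■◆■■░░
░·····■■░░
░■■■■·■■░░
░■■■■·■■░░
░░░░░░░░░░

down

░░░░░░░░░░
░░░·····░░
░░░··□··░░
░■■■■·■■░░
░■■■■·■■░░
░····◆■■░░
░■■■■·■■░░
░■■■■·■■░░
░░░░░░░░░░
░░░░░░░░░░

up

░░░░░░░░░░
░░░░░░░░░░
░░░·····░░
░░░··□··░░
░■■■■·■■░░
░■■■■◆■■░░
░·····■■░░
░■■■■·■■░░
░■■■■·■■░░
░░░░░░░░░░

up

■■■■■■■■■■
░░░░░░░░░░
░░░░░░░░░░
░░░·····░░
░░░··□··░░
░■■■■◆■■░░
░■■■■·■■░░
░·····■■░░
░■■■■·■■░░
░■■■■·■■░░

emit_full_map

░░·····
░░··□··
■■■■◆■■
■■■■·■■
·····■■
■■■■·■■
■■■■·■■

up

■■■■■■■■■■
■■■■■■■■■■
░░░░░░░░░░
░░░·····░░
░░░·····░░
░░░··◆··░░
░■■■■·■■░░
░■■■■·■■░░
░·····■■░░
░■■■■·■■░░

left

■■■■■■■■■■
■■■■■■■■■■
░░░░░░░░░░
░░░■·····░
░░░■·····░
░░░■·◆□··░
░░■■■■·■■░
░░■■■■·■■░
░░·····■■░
░░■■■■·■■░

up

■■■■■■■■■■
■■■■■■■■■■
■■■■■■■■■■
░░░■■■■■░░
░░░■·····░
░░░■·◆···░
░░░■··□··░
░░■■■■·■■░
░░■■■■·■■░
░░·····■■░

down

■■■■■■■■■■
■■■■■■■■■■
░░░■■■■■░░
░░░■·····░
░░░■·····░
░░░■·◆□··░
░░■■■■·■■░
░░■■■■·■■░
░░·····■■░
░░■■■■·■■░

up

■■■■■■■■■■
■■■■■■■■■■
■■■■■■■■■■
░░░■■■■■░░
░░░■·····░
░░░■·◆···░
░░░■··□··░
░░■■■■·■■░
░░■■■■·■■░
░░·····■■░

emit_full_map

░■■■■■░
░■·····
░■·◆···
░■··□··
■■■■·■■
■■■■·■■
·····■■
■■■■·■■
■■■■·■■

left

■■■■■■■■■■
■■■■■■■■■■
■■■■■■■■■■
░░░■■■■■■░
░░░■■·····
░░░■■◆····
░░░■■··□··
░░░■■■■·■■
░░░■■■■·■■
░░░·····■■

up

■■■■■■■■■■
■■■■■■■■■■
■■■■■■■■■■
■■■■■■■■■■
░░░■■■■■■░
░░░■■◆····
░░░■■·····
░░░■■··□··
░░░■■■■·■■
░░░■■■■·■■

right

■■■■■■■■■■
■■■■■■■■■■
■■■■■■■■■■
■■■■■■■■■■
░░■■■■■■░░
░░■■·◆···░
░░■■·····░
░░■■··□··░
░░■■■■·■■░
░░■■■■·■■░

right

■■■■■■■■■■
■■■■■■■■■■
■■■■■■■■■■
■■■■■■■■■■
░■■■■■■■░░
░■■··◆··░░
░■■·····░░
░■■··□··░░
░■■■■·■■░░
░■■■■·■■░░

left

■■■■■■■■■■
■■■■■■■■■■
■■■■■■■■■■
■■■■■■■■■■
░░■■■■■■■░
░░■■·◆···░
░░■■·····░
░░■■··□··░
░░■■■■·■■░
░░■■■■·■■░

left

■■■■■■■■■■
■■■■■■■■■■
■■■■■■■■■■
■■■■■■■■■■
░░░■■■■■■■
░░░■■◆····
░░░■■·····
░░░■■··□··
░░░■■■■·■■
░░░■■■■·■■

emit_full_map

■■■■■■■
■■◆····
■■·····
■■··□··
■■■■·■■
■■■■·■■
·····■■
■■■■·■■
■■■■·■■


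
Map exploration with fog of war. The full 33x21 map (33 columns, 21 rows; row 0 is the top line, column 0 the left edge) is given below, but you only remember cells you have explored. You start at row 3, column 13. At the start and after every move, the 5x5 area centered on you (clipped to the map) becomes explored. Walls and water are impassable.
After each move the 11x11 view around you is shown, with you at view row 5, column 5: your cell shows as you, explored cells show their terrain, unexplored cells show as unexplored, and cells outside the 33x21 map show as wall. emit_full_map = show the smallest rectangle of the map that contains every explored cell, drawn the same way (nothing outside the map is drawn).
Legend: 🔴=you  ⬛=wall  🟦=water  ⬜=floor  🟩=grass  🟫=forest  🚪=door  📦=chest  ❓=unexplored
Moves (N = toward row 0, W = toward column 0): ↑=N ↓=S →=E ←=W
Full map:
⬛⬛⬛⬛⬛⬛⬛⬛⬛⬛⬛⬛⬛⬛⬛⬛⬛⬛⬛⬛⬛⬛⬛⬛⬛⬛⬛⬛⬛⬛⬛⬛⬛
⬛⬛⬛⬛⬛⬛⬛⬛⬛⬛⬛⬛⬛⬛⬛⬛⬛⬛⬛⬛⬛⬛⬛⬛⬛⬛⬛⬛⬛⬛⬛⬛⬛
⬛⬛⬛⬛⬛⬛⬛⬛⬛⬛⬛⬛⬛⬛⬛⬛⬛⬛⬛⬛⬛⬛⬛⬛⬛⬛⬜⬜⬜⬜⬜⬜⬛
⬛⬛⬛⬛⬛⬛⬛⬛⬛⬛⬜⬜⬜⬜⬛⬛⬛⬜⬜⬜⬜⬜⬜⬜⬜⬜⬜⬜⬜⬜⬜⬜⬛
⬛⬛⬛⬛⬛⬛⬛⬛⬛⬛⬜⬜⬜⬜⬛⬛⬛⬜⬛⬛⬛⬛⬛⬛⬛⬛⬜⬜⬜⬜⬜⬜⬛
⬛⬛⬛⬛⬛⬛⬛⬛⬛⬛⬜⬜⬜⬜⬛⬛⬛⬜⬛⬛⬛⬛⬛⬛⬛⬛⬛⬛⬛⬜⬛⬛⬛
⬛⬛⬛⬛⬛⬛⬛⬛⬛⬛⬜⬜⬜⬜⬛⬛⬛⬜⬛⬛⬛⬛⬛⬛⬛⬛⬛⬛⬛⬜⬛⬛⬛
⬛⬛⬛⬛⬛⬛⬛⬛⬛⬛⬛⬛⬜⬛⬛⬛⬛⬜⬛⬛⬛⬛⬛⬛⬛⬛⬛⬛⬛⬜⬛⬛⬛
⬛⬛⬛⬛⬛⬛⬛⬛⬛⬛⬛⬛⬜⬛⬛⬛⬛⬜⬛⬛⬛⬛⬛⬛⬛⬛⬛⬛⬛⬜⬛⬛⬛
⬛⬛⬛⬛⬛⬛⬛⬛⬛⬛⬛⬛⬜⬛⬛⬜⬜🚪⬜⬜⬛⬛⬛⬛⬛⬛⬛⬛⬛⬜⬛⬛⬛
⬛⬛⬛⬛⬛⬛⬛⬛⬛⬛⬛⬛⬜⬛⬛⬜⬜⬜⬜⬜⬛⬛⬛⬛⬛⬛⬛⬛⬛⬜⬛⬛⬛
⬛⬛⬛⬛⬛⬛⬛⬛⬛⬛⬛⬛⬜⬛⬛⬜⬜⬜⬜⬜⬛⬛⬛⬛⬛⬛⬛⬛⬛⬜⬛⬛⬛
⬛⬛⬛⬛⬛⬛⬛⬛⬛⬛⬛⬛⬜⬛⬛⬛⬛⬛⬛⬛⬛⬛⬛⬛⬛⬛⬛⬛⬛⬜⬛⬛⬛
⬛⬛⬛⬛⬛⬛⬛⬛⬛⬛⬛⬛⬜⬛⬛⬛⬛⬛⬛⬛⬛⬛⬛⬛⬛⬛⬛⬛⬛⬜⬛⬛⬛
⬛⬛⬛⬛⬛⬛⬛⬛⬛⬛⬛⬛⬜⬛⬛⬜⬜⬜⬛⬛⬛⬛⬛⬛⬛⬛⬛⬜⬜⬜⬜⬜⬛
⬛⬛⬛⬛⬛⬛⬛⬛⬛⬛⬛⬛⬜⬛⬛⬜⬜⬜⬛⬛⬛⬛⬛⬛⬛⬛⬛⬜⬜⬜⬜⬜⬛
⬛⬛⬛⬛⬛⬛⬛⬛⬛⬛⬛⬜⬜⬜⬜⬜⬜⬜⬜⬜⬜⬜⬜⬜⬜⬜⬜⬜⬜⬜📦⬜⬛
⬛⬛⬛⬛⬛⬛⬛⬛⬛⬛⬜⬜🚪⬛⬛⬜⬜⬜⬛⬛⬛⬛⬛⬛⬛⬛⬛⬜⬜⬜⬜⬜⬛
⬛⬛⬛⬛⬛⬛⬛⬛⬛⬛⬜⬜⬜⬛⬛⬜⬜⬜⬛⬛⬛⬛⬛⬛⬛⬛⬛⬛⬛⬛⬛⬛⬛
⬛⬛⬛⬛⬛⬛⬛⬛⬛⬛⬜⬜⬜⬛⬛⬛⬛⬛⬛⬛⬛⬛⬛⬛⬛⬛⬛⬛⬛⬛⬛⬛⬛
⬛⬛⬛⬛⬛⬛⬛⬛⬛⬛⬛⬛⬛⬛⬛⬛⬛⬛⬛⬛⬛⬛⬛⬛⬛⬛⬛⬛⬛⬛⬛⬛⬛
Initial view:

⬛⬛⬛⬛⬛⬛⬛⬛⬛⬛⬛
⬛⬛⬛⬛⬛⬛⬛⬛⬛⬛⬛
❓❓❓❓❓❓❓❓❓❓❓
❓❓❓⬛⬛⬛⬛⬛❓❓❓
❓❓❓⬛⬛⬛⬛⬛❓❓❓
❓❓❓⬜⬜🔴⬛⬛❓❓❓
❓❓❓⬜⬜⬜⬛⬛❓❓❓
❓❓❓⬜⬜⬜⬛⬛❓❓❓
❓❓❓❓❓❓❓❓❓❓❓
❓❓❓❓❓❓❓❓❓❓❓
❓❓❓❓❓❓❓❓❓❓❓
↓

⬛⬛⬛⬛⬛⬛⬛⬛⬛⬛⬛
❓❓❓❓❓❓❓❓❓❓❓
❓❓❓⬛⬛⬛⬛⬛❓❓❓
❓❓❓⬛⬛⬛⬛⬛❓❓❓
❓❓❓⬜⬜⬜⬛⬛❓❓❓
❓❓❓⬜⬜🔴⬛⬛❓❓❓
❓❓❓⬜⬜⬜⬛⬛❓❓❓
❓❓❓⬜⬜⬜⬛⬛❓❓❓
❓❓❓❓❓❓❓❓❓❓❓
❓❓❓❓❓❓❓❓❓❓❓
❓❓❓❓❓❓❓❓❓❓❓

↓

❓❓❓❓❓❓❓❓❓❓❓
❓❓❓⬛⬛⬛⬛⬛❓❓❓
❓❓❓⬛⬛⬛⬛⬛❓❓❓
❓❓❓⬜⬜⬜⬛⬛❓❓❓
❓❓❓⬜⬜⬜⬛⬛❓❓❓
❓❓❓⬜⬜🔴⬛⬛❓❓❓
❓❓❓⬜⬜⬜⬛⬛❓❓❓
❓❓❓⬛⬜⬛⬛⬛❓❓❓
❓❓❓❓❓❓❓❓❓❓❓
❓❓❓❓❓❓❓❓❓❓❓
❓❓❓❓❓❓❓❓❓❓❓

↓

❓❓❓⬛⬛⬛⬛⬛❓❓❓
❓❓❓⬛⬛⬛⬛⬛❓❓❓
❓❓❓⬜⬜⬜⬛⬛❓❓❓
❓❓❓⬜⬜⬜⬛⬛❓❓❓
❓❓❓⬜⬜⬜⬛⬛❓❓❓
❓❓❓⬜⬜🔴⬛⬛❓❓❓
❓❓❓⬛⬜⬛⬛⬛❓❓❓
❓❓❓⬛⬜⬛⬛⬛❓❓❓
❓❓❓❓❓❓❓❓❓❓❓
❓❓❓❓❓❓❓❓❓❓❓
❓❓❓❓❓❓❓❓❓❓❓

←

❓❓❓❓⬛⬛⬛⬛⬛❓❓
❓❓❓❓⬛⬛⬛⬛⬛❓❓
❓❓❓❓⬜⬜⬜⬛⬛❓❓
❓❓❓⬜⬜⬜⬜⬛⬛❓❓
❓❓❓⬜⬜⬜⬜⬛⬛❓❓
❓❓❓⬜⬜🔴⬜⬛⬛❓❓
❓❓❓⬛⬛⬜⬛⬛⬛❓❓
❓❓❓⬛⬛⬜⬛⬛⬛❓❓
❓❓❓❓❓❓❓❓❓❓❓
❓❓❓❓❓❓❓❓❓❓❓
❓❓❓❓❓❓❓❓❓❓❓

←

❓❓❓❓❓⬛⬛⬛⬛⬛❓
❓❓❓❓❓⬛⬛⬛⬛⬛❓
❓❓❓❓❓⬜⬜⬜⬛⬛❓
❓❓❓⬛⬜⬜⬜⬜⬛⬛❓
❓❓❓⬛⬜⬜⬜⬜⬛⬛❓
❓❓❓⬛⬜🔴⬜⬜⬛⬛❓
❓❓❓⬛⬛⬛⬜⬛⬛⬛❓
❓❓❓⬛⬛⬛⬜⬛⬛⬛❓
❓❓❓❓❓❓❓❓❓❓❓
❓❓❓❓❓❓❓❓❓❓❓
❓❓❓❓❓❓❓❓❓❓❓

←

❓❓❓❓❓❓⬛⬛⬛⬛⬛
❓❓❓❓❓❓⬛⬛⬛⬛⬛
❓❓❓❓❓❓⬜⬜⬜⬛⬛
❓❓❓⬛⬛⬜⬜⬜⬜⬛⬛
❓❓❓⬛⬛⬜⬜⬜⬜⬛⬛
❓❓❓⬛⬛🔴⬜⬜⬜⬛⬛
❓❓❓⬛⬛⬛⬛⬜⬛⬛⬛
❓❓❓⬛⬛⬛⬛⬜⬛⬛⬛
❓❓❓❓❓❓❓❓❓❓❓
❓❓❓❓❓❓❓❓❓❓❓
❓❓❓❓❓❓❓❓❓❓❓

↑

❓❓❓❓❓❓❓❓❓❓❓
❓❓❓❓❓❓⬛⬛⬛⬛⬛
❓❓❓❓❓❓⬛⬛⬛⬛⬛
❓❓❓⬛⬛⬜⬜⬜⬜⬛⬛
❓❓❓⬛⬛⬜⬜⬜⬜⬛⬛
❓❓❓⬛⬛🔴⬜⬜⬜⬛⬛
❓❓❓⬛⬛⬜⬜⬜⬜⬛⬛
❓❓❓⬛⬛⬛⬛⬜⬛⬛⬛
❓❓❓⬛⬛⬛⬛⬜⬛⬛⬛
❓❓❓❓❓❓❓❓❓❓❓
❓❓❓❓❓❓❓❓❓❓❓

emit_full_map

❓❓❓⬛⬛⬛⬛⬛
❓❓❓⬛⬛⬛⬛⬛
⬛⬛⬜⬜⬜⬜⬛⬛
⬛⬛⬜⬜⬜⬜⬛⬛
⬛⬛🔴⬜⬜⬜⬛⬛
⬛⬛⬜⬜⬜⬜⬛⬛
⬛⬛⬛⬛⬜⬛⬛⬛
⬛⬛⬛⬛⬜⬛⬛⬛

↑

⬛⬛⬛⬛⬛⬛⬛⬛⬛⬛⬛
❓❓❓❓❓❓❓❓❓❓❓
❓❓❓❓❓❓⬛⬛⬛⬛⬛
❓❓❓⬛⬛⬛⬛⬛⬛⬛⬛
❓❓❓⬛⬛⬜⬜⬜⬜⬛⬛
❓❓❓⬛⬛🔴⬜⬜⬜⬛⬛
❓❓❓⬛⬛⬜⬜⬜⬜⬛⬛
❓❓❓⬛⬛⬜⬜⬜⬜⬛⬛
❓❓❓⬛⬛⬛⬛⬜⬛⬛⬛
❓❓❓⬛⬛⬛⬛⬜⬛⬛⬛
❓❓❓❓❓❓❓❓❓❓❓

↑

⬛⬛⬛⬛⬛⬛⬛⬛⬛⬛⬛
⬛⬛⬛⬛⬛⬛⬛⬛⬛⬛⬛
❓❓❓❓❓❓❓❓❓❓❓
❓❓❓⬛⬛⬛⬛⬛⬛⬛⬛
❓❓❓⬛⬛⬛⬛⬛⬛⬛⬛
❓❓❓⬛⬛🔴⬜⬜⬜⬛⬛
❓❓❓⬛⬛⬜⬜⬜⬜⬛⬛
❓❓❓⬛⬛⬜⬜⬜⬜⬛⬛
❓❓❓⬛⬛⬜⬜⬜⬜⬛⬛
❓❓❓⬛⬛⬛⬛⬜⬛⬛⬛
❓❓❓⬛⬛⬛⬛⬜⬛⬛⬛

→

⬛⬛⬛⬛⬛⬛⬛⬛⬛⬛⬛
⬛⬛⬛⬛⬛⬛⬛⬛⬛⬛⬛
❓❓❓❓❓❓❓❓❓❓❓
❓❓⬛⬛⬛⬛⬛⬛⬛⬛❓
❓❓⬛⬛⬛⬛⬛⬛⬛⬛❓
❓❓⬛⬛⬜🔴⬜⬜⬛⬛❓
❓❓⬛⬛⬜⬜⬜⬜⬛⬛❓
❓❓⬛⬛⬜⬜⬜⬜⬛⬛❓
❓❓⬛⬛⬜⬜⬜⬜⬛⬛❓
❓❓⬛⬛⬛⬛⬜⬛⬛⬛❓
❓❓⬛⬛⬛⬛⬜⬛⬛⬛❓

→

⬛⬛⬛⬛⬛⬛⬛⬛⬛⬛⬛
⬛⬛⬛⬛⬛⬛⬛⬛⬛⬛⬛
❓❓❓❓❓❓❓❓❓❓❓
❓⬛⬛⬛⬛⬛⬛⬛⬛❓❓
❓⬛⬛⬛⬛⬛⬛⬛⬛❓❓
❓⬛⬛⬜⬜🔴⬜⬛⬛❓❓
❓⬛⬛⬜⬜⬜⬜⬛⬛❓❓
❓⬛⬛⬜⬜⬜⬜⬛⬛❓❓
❓⬛⬛⬜⬜⬜⬜⬛⬛❓❓
❓⬛⬛⬛⬛⬜⬛⬛⬛❓❓
❓⬛⬛⬛⬛⬜⬛⬛⬛❓❓

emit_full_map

⬛⬛⬛⬛⬛⬛⬛⬛
⬛⬛⬛⬛⬛⬛⬛⬛
⬛⬛⬜⬜🔴⬜⬛⬛
⬛⬛⬜⬜⬜⬜⬛⬛
⬛⬛⬜⬜⬜⬜⬛⬛
⬛⬛⬜⬜⬜⬜⬛⬛
⬛⬛⬛⬛⬜⬛⬛⬛
⬛⬛⬛⬛⬜⬛⬛⬛

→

⬛⬛⬛⬛⬛⬛⬛⬛⬛⬛⬛
⬛⬛⬛⬛⬛⬛⬛⬛⬛⬛⬛
❓❓❓❓❓❓❓❓❓❓❓
⬛⬛⬛⬛⬛⬛⬛⬛❓❓❓
⬛⬛⬛⬛⬛⬛⬛⬛❓❓❓
⬛⬛⬜⬜⬜🔴⬛⬛❓❓❓
⬛⬛⬜⬜⬜⬜⬛⬛❓❓❓
⬛⬛⬜⬜⬜⬜⬛⬛❓❓❓
⬛⬛⬜⬜⬜⬜⬛⬛❓❓❓
⬛⬛⬛⬛⬜⬛⬛⬛❓❓❓
⬛⬛⬛⬛⬜⬛⬛⬛❓❓❓

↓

⬛⬛⬛⬛⬛⬛⬛⬛⬛⬛⬛
❓❓❓❓❓❓❓❓❓❓❓
⬛⬛⬛⬛⬛⬛⬛⬛❓❓❓
⬛⬛⬛⬛⬛⬛⬛⬛❓❓❓
⬛⬛⬜⬜⬜⬜⬛⬛❓❓❓
⬛⬛⬜⬜⬜🔴⬛⬛❓❓❓
⬛⬛⬜⬜⬜⬜⬛⬛❓❓❓
⬛⬛⬜⬜⬜⬜⬛⬛❓❓❓
⬛⬛⬛⬛⬜⬛⬛⬛❓❓❓
⬛⬛⬛⬛⬜⬛⬛⬛❓❓❓
❓❓❓❓❓❓❓❓❓❓❓

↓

❓❓❓❓❓❓❓❓❓❓❓
⬛⬛⬛⬛⬛⬛⬛⬛❓❓❓
⬛⬛⬛⬛⬛⬛⬛⬛❓❓❓
⬛⬛⬜⬜⬜⬜⬛⬛❓❓❓
⬛⬛⬜⬜⬜⬜⬛⬛❓❓❓
⬛⬛⬜⬜⬜🔴⬛⬛❓❓❓
⬛⬛⬜⬜⬜⬜⬛⬛❓❓❓
⬛⬛⬛⬛⬜⬛⬛⬛❓❓❓
⬛⬛⬛⬛⬜⬛⬛⬛❓❓❓
❓❓❓❓❓❓❓❓❓❓❓
❓❓❓❓❓❓❓❓❓❓❓

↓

⬛⬛⬛⬛⬛⬛⬛⬛❓❓❓
⬛⬛⬛⬛⬛⬛⬛⬛❓❓❓
⬛⬛⬜⬜⬜⬜⬛⬛❓❓❓
⬛⬛⬜⬜⬜⬜⬛⬛❓❓❓
⬛⬛⬜⬜⬜⬜⬛⬛❓❓❓
⬛⬛⬜⬜⬜🔴⬛⬛❓❓❓
⬛⬛⬛⬛⬜⬛⬛⬛❓❓❓
⬛⬛⬛⬛⬜⬛⬛⬛❓❓❓
❓❓❓❓❓❓❓❓❓❓❓
❓❓❓❓❓❓❓❓❓❓❓
❓❓❓❓❓❓❓❓❓❓❓

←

❓⬛⬛⬛⬛⬛⬛⬛⬛❓❓
❓⬛⬛⬛⬛⬛⬛⬛⬛❓❓
❓⬛⬛⬜⬜⬜⬜⬛⬛❓❓
❓⬛⬛⬜⬜⬜⬜⬛⬛❓❓
❓⬛⬛⬜⬜⬜⬜⬛⬛❓❓
❓⬛⬛⬜⬜🔴⬜⬛⬛❓❓
❓⬛⬛⬛⬛⬜⬛⬛⬛❓❓
❓⬛⬛⬛⬛⬜⬛⬛⬛❓❓
❓❓❓❓❓❓❓❓❓❓❓
❓❓❓❓❓❓❓❓❓❓❓
❓❓❓❓❓❓❓❓❓❓❓

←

❓❓⬛⬛⬛⬛⬛⬛⬛⬛❓
❓❓⬛⬛⬛⬛⬛⬛⬛⬛❓
❓❓⬛⬛⬜⬜⬜⬜⬛⬛❓
❓❓⬛⬛⬜⬜⬜⬜⬛⬛❓
❓❓⬛⬛⬜⬜⬜⬜⬛⬛❓
❓❓⬛⬛⬜🔴⬜⬜⬛⬛❓
❓❓⬛⬛⬛⬛⬜⬛⬛⬛❓
❓❓⬛⬛⬛⬛⬜⬛⬛⬛❓
❓❓❓❓❓❓❓❓❓❓❓
❓❓❓❓❓❓❓❓❓❓❓
❓❓❓❓❓❓❓❓❓❓❓

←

❓❓❓⬛⬛⬛⬛⬛⬛⬛⬛
❓❓❓⬛⬛⬛⬛⬛⬛⬛⬛
❓❓❓⬛⬛⬜⬜⬜⬜⬛⬛
❓❓❓⬛⬛⬜⬜⬜⬜⬛⬛
❓❓❓⬛⬛⬜⬜⬜⬜⬛⬛
❓❓❓⬛⬛🔴⬜⬜⬜⬛⬛
❓❓❓⬛⬛⬛⬛⬜⬛⬛⬛
❓❓❓⬛⬛⬛⬛⬜⬛⬛⬛
❓❓❓❓❓❓❓❓❓❓❓
❓❓❓❓❓❓❓❓❓❓❓
❓❓❓❓❓❓❓❓❓❓❓

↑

❓❓❓❓❓❓❓❓❓❓❓
❓❓❓⬛⬛⬛⬛⬛⬛⬛⬛
❓❓❓⬛⬛⬛⬛⬛⬛⬛⬛
❓❓❓⬛⬛⬜⬜⬜⬜⬛⬛
❓❓❓⬛⬛⬜⬜⬜⬜⬛⬛
❓❓❓⬛⬛🔴⬜⬜⬜⬛⬛
❓❓❓⬛⬛⬜⬜⬜⬜⬛⬛
❓❓❓⬛⬛⬛⬛⬜⬛⬛⬛
❓❓❓⬛⬛⬛⬛⬜⬛⬛⬛
❓❓❓❓❓❓❓❓❓❓❓
❓❓❓❓❓❓❓❓❓❓❓

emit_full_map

⬛⬛⬛⬛⬛⬛⬛⬛
⬛⬛⬛⬛⬛⬛⬛⬛
⬛⬛⬜⬜⬜⬜⬛⬛
⬛⬛⬜⬜⬜⬜⬛⬛
⬛⬛🔴⬜⬜⬜⬛⬛
⬛⬛⬜⬜⬜⬜⬛⬛
⬛⬛⬛⬛⬜⬛⬛⬛
⬛⬛⬛⬛⬜⬛⬛⬛

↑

⬛⬛⬛⬛⬛⬛⬛⬛⬛⬛⬛
❓❓❓❓❓❓❓❓❓❓❓
❓❓❓⬛⬛⬛⬛⬛⬛⬛⬛
❓❓❓⬛⬛⬛⬛⬛⬛⬛⬛
❓❓❓⬛⬛⬜⬜⬜⬜⬛⬛
❓❓❓⬛⬛🔴⬜⬜⬜⬛⬛
❓❓❓⬛⬛⬜⬜⬜⬜⬛⬛
❓❓❓⬛⬛⬜⬜⬜⬜⬛⬛
❓❓❓⬛⬛⬛⬛⬜⬛⬛⬛
❓❓❓⬛⬛⬛⬛⬜⬛⬛⬛
❓❓❓❓❓❓❓❓❓❓❓

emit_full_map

⬛⬛⬛⬛⬛⬛⬛⬛
⬛⬛⬛⬛⬛⬛⬛⬛
⬛⬛⬜⬜⬜⬜⬛⬛
⬛⬛🔴⬜⬜⬜⬛⬛
⬛⬛⬜⬜⬜⬜⬛⬛
⬛⬛⬜⬜⬜⬜⬛⬛
⬛⬛⬛⬛⬜⬛⬛⬛
⬛⬛⬛⬛⬜⬛⬛⬛
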